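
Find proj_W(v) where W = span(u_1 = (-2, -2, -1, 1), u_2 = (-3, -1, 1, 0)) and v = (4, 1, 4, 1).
proj_W(v) = (157/61, 159/61, 81/61, -80/61)

Set up U = [u_1 | ... | u_2] ∈ R^(4×2). The projector onto W = col(U) is P = U (U^T U)^(-1) U^T.
Compute U^T U =
  [10, 7]
  [7, 11],
and U^T v = (-13, -9).
Solve U^T U · c = U^T v for the coefficients: c = (-80/61, 1/61). The projection is proj_W(v) = U c.
Check: (v - proj_W(v)) · u_1 = 0  (should be 0).
Check: (v - proj_W(v)) · u_2 = 0  (should be 0).
Result: proj_W(v) = (157/61, 159/61, 81/61, -80/61).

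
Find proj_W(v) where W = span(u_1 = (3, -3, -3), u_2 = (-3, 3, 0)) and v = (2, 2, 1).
proj_W(v) = (0, 0, 1)

Set up U = [u_1 | ... | u_2] ∈ R^(3×2). The projector onto W = col(U) is P = U (U^T U)^(-1) U^T.
Compute U^T U =
  [27, -18]
  [-18, 18],
and U^T v = (-3, 0).
Solve U^T U · c = U^T v for the coefficients: c = (-1/3, -1/3). The projection is proj_W(v) = U c.
Check: (v - proj_W(v)) · u_1 = 0  (should be 0).
Check: (v - proj_W(v)) · u_2 = 0  (should be 0).
Result: proj_W(v) = (0, 0, 1).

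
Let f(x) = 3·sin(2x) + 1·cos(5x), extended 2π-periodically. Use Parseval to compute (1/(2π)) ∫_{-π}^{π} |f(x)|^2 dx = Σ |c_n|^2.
Σ |c_n|^2 = 5

Expand |f|^2 and use orthogonality of {sin(nx), cos(mx)} on [-π, π]:
  ∫_{-π}^{π} sin(nx)^2 dx = π, ∫ cos(mx)^2 dx = π, and cross terms integrate to 0.
So ∫_{-π}^{π} f(x)^2 dx = 3^2 · π + 1^2 · π = (9 + 1)π.
Divide by 2π: (9 + 1)/2 = 5.
By Parseval, this equals Σ |c_n|^2.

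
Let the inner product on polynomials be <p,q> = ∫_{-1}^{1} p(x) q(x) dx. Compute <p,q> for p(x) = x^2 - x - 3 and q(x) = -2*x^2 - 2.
<p,q> = 208/15

Expand the product: p(x)·q(x) = -2*x^4 + 2*x^3 + 4*x^2 + 2*x + 6.
∫_{-1}^{1} of each monomial x^k gives [2/(k+1) if k even, 0 if k odd]. Integrating term-by-term (or equivalently evaluating the antiderivative F(x) = -2*x^5/5 + x^4/2 + 4*x^3/3 + x^2 + 6*x at the endpoints):
  F(1) − F(−1) = 253/30 − (-163/30) = 208/15.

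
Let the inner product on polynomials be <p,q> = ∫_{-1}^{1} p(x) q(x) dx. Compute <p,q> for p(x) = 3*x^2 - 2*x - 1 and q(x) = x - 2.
<p,q> = -4/3

Expand the product: p(x)·q(x) = 3*x^3 - 8*x^2 + 3*x + 2.
∫_{-1}^{1} of each monomial x^k gives [2/(k+1) if k even, 0 if k odd]. Integrating term-by-term (or equivalently evaluating the antiderivative F(x) = 3*x^4/4 - 8*x^3/3 + 3*x^2/2 + 2*x at the endpoints):
  F(1) − F(−1) = 19/12 − (35/12) = -4/3.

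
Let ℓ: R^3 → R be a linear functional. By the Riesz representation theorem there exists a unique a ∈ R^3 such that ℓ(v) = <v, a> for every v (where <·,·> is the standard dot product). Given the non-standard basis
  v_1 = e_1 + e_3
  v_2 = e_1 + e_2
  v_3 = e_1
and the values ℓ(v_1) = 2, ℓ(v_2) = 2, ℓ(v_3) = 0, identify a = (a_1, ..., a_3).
a = (0, 2, 2)

Write a = (a_1, ..., a_3) in the standard basis. For each basis vector v_i, ℓ(v_i) = <v_i, a> is a linear equation in the a_j's. Collect the n equations into a matrix system V a = ℓ, where row i of V is v_i (expressed in the standard basis). Since V is invertible (lower-triangular with 1s on the diagonal, up to permutation), solve by back-substitution:
  V =
[[1, 0, 1],
 [1, 1, 0],
 [1, 0, 0]]
  V a = (2, 2, 0)
Solving gives a = (0, 2, 2).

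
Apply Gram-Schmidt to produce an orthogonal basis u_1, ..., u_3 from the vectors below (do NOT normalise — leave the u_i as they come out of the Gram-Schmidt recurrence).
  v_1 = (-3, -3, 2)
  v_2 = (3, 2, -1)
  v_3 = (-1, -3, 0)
Orthogonal basis:
  u_1 = (-3, -3, 2)
  u_2 = (15/22, -7/22, 6/11)
  u_3 = (8/19, -24/19, -24/19)

Apply the Gram-Schmidt recurrence
  u_1 = v_1
  u_i = v_i − Σ_{j<i} ((v_i · u_j) / (u_j · u_j)) · u_j.

Step by step this gives:
  u_1 = (-3, -3, 2)
  u_2 = (15/22, -7/22, 6/11)
  u_3 = (8/19, -24/19, -24/19)

Orthogonality check:
  u_2 · u_1 = 0 (should be 0)
  u_3 · u_1 = 0 (should be 0)
  u_3 · u_2 = 0 (should be 0)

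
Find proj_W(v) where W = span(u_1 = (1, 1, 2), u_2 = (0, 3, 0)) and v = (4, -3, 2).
proj_W(v) = (8/5, -3, 16/5)

Set up U = [u_1 | ... | u_2] ∈ R^(3×2). The projector onto W = col(U) is P = U (U^T U)^(-1) U^T.
Compute U^T U =
  [6, 3]
  [3, 9],
and U^T v = (5, -9).
Solve U^T U · c = U^T v for the coefficients: c = (8/5, -23/15). The projection is proj_W(v) = U c.
Check: (v - proj_W(v)) · u_1 = 0  (should be 0).
Check: (v - proj_W(v)) · u_2 = 0  (should be 0).
Result: proj_W(v) = (8/5, -3, 16/5).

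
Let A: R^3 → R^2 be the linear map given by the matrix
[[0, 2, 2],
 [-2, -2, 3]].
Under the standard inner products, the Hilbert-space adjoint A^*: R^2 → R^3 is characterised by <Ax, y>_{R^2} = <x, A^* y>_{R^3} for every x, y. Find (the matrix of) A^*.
A^* = A^T =
[[0, -2],
 [2, -2],
 [2, 3]]

For real matrices with standard dot products, the defining identity <Ax, y> = <x, A^* y> gives (Ax)^T y = x^T (A^*) y, i.e. x^T A^T y = x^T (A^*) y. Since this holds for all x, y, we must have A^* = A^T. Therefore
A^* =
[[0, -2],
 [2, -2],
 [2, 3]].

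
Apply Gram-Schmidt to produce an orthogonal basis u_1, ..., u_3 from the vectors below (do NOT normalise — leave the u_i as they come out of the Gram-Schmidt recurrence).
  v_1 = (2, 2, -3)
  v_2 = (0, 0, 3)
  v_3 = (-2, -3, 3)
Orthogonal basis:
  u_1 = (2, 2, -3)
  u_2 = (18/17, 18/17, 24/17)
  u_3 = (1/2, -1/2, 0)

Apply the Gram-Schmidt recurrence
  u_1 = v_1
  u_i = v_i − Σ_{j<i} ((v_i · u_j) / (u_j · u_j)) · u_j.

Step by step this gives:
  u_1 = (2, 2, -3)
  u_2 = (18/17, 18/17, 24/17)
  u_3 = (1/2, -1/2, 0)

Orthogonality check:
  u_2 · u_1 = 0 (should be 0)
  u_3 · u_1 = 0 (should be 0)
  u_3 · u_2 = 0 (should be 0)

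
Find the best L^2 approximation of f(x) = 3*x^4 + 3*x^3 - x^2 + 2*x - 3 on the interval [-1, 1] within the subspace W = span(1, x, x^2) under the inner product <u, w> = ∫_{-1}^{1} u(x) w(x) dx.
g(x) = 11*x^2/7 + 19*x/5 - 114/35

The best approximation g ∈ W is the orthogonal projection of f onto W. Writing g = a_0 + a_1 x + a_2 x^2, the coefficients solve the normal equations G · a = b where
  G_{ij} = <φ_i, φ_j> and b_i = <f, φ_i>, with φ_0 = 1, φ_1 = x, φ_2 = x^2.
G =
  [2, 0, 2/3]
  [0, 2/3, 0]
  [2/3, 0, 2/5],
b = (-82/15, 38/15, -54/35).
Solving gives a_0 = -114/35, a_1 = 19/5, a_2 = 11/7, so
  g(x) = 11*x^2/7 + 19*x/5 - 114/35.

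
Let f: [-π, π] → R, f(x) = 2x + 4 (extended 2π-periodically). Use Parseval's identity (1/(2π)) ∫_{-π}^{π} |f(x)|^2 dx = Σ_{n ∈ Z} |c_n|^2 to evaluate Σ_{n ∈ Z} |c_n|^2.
Σ |c_n|^2 = 4π^2/3 + 16

Expand and integrate term by term over [-π, π]:
  ∫ (2x)^2 dx = 4·(2π^3/3); ∫ 2·2·(4)·x dx = 0 (odd integrand); ∫ 4^2 dx = 16·2π.
So (1/(2π)) ∫_{-π}^{π} (2x + 4)^2 dx = 4π^2/3 + 16 = 4π^2/3 + 16.
Parseval ⇒ Σ |c_n|^2 = 4π^2/3 + 16.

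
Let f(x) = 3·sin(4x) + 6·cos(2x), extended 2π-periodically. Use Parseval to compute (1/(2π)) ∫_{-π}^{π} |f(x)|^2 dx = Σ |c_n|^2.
Σ |c_n|^2 = 45/2

Expand |f|^2 and use orthogonality of {sin(nx), cos(mx)} on [-π, π]:
  ∫_{-π}^{π} sin(nx)^2 dx = π, ∫ cos(mx)^2 dx = π, and cross terms integrate to 0.
So ∫_{-π}^{π} f(x)^2 dx = 3^2 · π + 6^2 · π = (9 + 36)π.
Divide by 2π: (9 + 36)/2 = 45/2.
By Parseval, this equals Σ |c_n|^2.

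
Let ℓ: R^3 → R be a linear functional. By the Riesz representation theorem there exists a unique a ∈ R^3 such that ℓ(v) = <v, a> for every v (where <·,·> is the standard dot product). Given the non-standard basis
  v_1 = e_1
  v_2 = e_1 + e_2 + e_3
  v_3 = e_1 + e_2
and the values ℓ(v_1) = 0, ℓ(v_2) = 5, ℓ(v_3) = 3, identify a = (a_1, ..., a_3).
a = (0, 3, 2)

Write a = (a_1, ..., a_3) in the standard basis. For each basis vector v_i, ℓ(v_i) = <v_i, a> is a linear equation in the a_j's. Collect the n equations into a matrix system V a = ℓ, where row i of V is v_i (expressed in the standard basis). Since V is invertible (lower-triangular with 1s on the diagonal, up to permutation), solve by back-substitution:
  V =
[[1, 0, 0],
 [1, 1, 1],
 [1, 1, 0]]
  V a = (0, 5, 3)
Solving gives a = (0, 3, 2).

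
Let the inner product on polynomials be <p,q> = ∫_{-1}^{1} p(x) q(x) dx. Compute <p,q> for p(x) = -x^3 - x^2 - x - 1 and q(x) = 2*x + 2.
<p,q> = -112/15

Expand the product: p(x)·q(x) = -2*x^4 - 4*x^3 - 4*x^2 - 4*x - 2.
∫_{-1}^{1} of each monomial x^k gives [2/(k+1) if k even, 0 if k odd]. Integrating term-by-term (or equivalently evaluating the antiderivative F(x) = -2*x^5/5 - x^4 - 4*x^3/3 - 2*x^2 - 2*x at the endpoints):
  F(1) − F(−1) = -101/15 − (11/15) = -112/15.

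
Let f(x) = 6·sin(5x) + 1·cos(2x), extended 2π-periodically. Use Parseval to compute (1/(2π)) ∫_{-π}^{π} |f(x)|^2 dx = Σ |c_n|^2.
Σ |c_n|^2 = 37/2

Expand |f|^2 and use orthogonality of {sin(nx), cos(mx)} on [-π, π]:
  ∫_{-π}^{π} sin(nx)^2 dx = π, ∫ cos(mx)^2 dx = π, and cross terms integrate to 0.
So ∫_{-π}^{π} f(x)^2 dx = 6^2 · π + 1^2 · π = (36 + 1)π.
Divide by 2π: (36 + 1)/2 = 37/2.
By Parseval, this equals Σ |c_n|^2.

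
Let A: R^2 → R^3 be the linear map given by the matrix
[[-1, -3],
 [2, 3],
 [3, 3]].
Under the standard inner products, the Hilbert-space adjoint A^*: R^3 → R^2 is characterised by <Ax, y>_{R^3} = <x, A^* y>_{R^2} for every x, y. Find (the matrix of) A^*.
A^* = A^T =
[[-1, 2, 3],
 [-3, 3, 3]]

For real matrices with standard dot products, the defining identity <Ax, y> = <x, A^* y> gives (Ax)^T y = x^T (A^*) y, i.e. x^T A^T y = x^T (A^*) y. Since this holds for all x, y, we must have A^* = A^T. Therefore
A^* =
[[-1, 2, 3],
 [-3, 3, 3]].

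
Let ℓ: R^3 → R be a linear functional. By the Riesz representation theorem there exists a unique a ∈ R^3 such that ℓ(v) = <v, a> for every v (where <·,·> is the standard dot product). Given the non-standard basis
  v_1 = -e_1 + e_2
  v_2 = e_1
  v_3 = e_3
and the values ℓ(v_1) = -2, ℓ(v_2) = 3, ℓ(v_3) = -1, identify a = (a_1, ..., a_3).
a = (3, 1, -1)

Write a = (a_1, ..., a_3) in the standard basis. For each basis vector v_i, ℓ(v_i) = <v_i, a> is a linear equation in the a_j's. Collect the n equations into a matrix system V a = ℓ, where row i of V is v_i (expressed in the standard basis). Since V is invertible (lower-triangular with 1s on the diagonal, up to permutation), solve by back-substitution:
  V =
[[-1, 1, 0],
 [1, 0, 0],
 [0, 0, 1]]
  V a = (-2, 3, -1)
Solving gives a = (3, 1, -1).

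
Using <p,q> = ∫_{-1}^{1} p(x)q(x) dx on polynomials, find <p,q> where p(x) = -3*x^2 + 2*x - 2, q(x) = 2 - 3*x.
<p,q> = -16

Expand the product: p(x)·q(x) = 9*x^3 - 12*x^2 + 10*x - 4.
∫_{-1}^{1} of each monomial x^k gives [2/(k+1) if k even, 0 if k odd]. Integrating term-by-term (or equivalently evaluating the antiderivative F(x) = 9*x^4/4 - 4*x^3 + 5*x^2 - 4*x at the endpoints):
  F(1) − F(−1) = -3/4 − (61/4) = -16.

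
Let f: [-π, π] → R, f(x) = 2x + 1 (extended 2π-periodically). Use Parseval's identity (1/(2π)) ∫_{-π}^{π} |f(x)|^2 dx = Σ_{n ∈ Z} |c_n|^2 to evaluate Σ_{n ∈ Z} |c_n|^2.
Σ |c_n|^2 = 4π^2/3 + 1

Expand and integrate term by term over [-π, π]:
  ∫ (2x)^2 dx = 4·(2π^3/3); ∫ 2·2·(1)·x dx = 0 (odd integrand); ∫ 1^2 dx = 1·2π.
So (1/(2π)) ∫_{-π}^{π} (2x + 1)^2 dx = 4π^2/3 + 1 = 4π^2/3 + 1.
Parseval ⇒ Σ |c_n|^2 = 4π^2/3 + 1.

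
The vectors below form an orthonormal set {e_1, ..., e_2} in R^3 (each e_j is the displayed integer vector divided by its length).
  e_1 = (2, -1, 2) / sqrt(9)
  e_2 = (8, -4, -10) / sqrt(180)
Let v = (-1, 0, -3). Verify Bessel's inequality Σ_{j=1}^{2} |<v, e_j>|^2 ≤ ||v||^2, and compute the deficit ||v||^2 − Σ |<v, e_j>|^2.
Σ |<v, e_j>|^2 = 49/5; ||v||^2 = 10; deficit = 1/5

Write each e_j = u_j / sqrt(<u_j, u_j>) where u_j is the displayed integer vector. Then <v, e_j> = <v, u_j> / sqrt(<u_j, u_j>), so |<v, e_j>|^2 = <v, u_j>^2 / <u_j, u_j>.
Coefficients: <v, e_1> = -8/sqrt(9), <v, e_2> = 22/sqrt(180).
Square and sum: Σ |<v, e_j>|^2 = 49/5.
Compute ||v||^2 = v·v = 10.
Deficit = 10 − 49/5 = 1/5 ≥ 0, confirming Bessel's inequality. (The deficit equals ||v − Σ <v,e_j> e_j||^2, the squared distance from v to span{e_j}.)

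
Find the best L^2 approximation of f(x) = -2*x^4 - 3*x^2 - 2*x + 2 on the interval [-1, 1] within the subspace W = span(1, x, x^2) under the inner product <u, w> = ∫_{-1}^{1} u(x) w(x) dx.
g(x) = -33*x^2/7 - 2*x + 76/35

The best approximation g ∈ W is the orthogonal projection of f onto W. Writing g = a_0 + a_1 x + a_2 x^2, the coefficients solve the normal equations G · a = b where
  G_{ij} = <φ_i, φ_j> and b_i = <f, φ_i>, with φ_0 = 1, φ_1 = x, φ_2 = x^2.
G =
  [2, 0, 2/3]
  [0, 2/3, 0]
  [2/3, 0, 2/5],
b = (6/5, -4/3, -46/105).
Solving gives a_0 = 76/35, a_1 = -2, a_2 = -33/7, so
  g(x) = -33*x^2/7 - 2*x + 76/35.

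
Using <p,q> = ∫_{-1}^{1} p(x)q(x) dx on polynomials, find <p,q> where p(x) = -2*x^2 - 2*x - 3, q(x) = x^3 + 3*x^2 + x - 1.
<p,q> = -16/5

Expand the product: p(x)·q(x) = -2*x^5 - 8*x^4 - 11*x^3 - 9*x^2 - x + 3.
∫_{-1}^{1} of each monomial x^k gives [2/(k+1) if k even, 0 if k odd]. Integrating term-by-term (or equivalently evaluating the antiderivative F(x) = -x^6/3 - 8*x^5/5 - 11*x^4/4 - 3*x^3 - x^2/2 + 3*x at the endpoints):
  F(1) − F(−1) = -311/60 − (-119/60) = -16/5.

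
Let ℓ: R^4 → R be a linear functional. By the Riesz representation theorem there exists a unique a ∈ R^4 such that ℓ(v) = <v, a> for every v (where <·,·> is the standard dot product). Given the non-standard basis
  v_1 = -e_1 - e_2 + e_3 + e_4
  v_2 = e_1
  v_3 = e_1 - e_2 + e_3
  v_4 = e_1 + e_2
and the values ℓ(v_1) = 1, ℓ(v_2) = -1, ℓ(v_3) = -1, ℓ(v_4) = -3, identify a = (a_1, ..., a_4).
a = (-1, -2, -2, 0)

Write a = (a_1, ..., a_4) in the standard basis. For each basis vector v_i, ℓ(v_i) = <v_i, a> is a linear equation in the a_j's. Collect the n equations into a matrix system V a = ℓ, where row i of V is v_i (expressed in the standard basis). Since V is invertible (lower-triangular with 1s on the diagonal, up to permutation), solve by back-substitution:
  V =
[[-1, -1, 1, 1],
 [1, 0, 0, 0],
 [1, -1, 1, 0],
 [1, 1, 0, 0]]
  V a = (1, -1, -1, -3)
Solving gives a = (-1, -2, -2, 0).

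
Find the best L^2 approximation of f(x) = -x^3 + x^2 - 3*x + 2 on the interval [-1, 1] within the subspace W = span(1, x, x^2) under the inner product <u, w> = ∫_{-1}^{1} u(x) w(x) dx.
g(x) = x^2 - 18*x/5 + 2

The best approximation g ∈ W is the orthogonal projection of f onto W. Writing g = a_0 + a_1 x + a_2 x^2, the coefficients solve the normal equations G · a = b where
  G_{ij} = <φ_i, φ_j> and b_i = <f, φ_i>, with φ_0 = 1, φ_1 = x, φ_2 = x^2.
G =
  [2, 0, 2/3]
  [0, 2/3, 0]
  [2/3, 0, 2/5],
b = (14/3, -12/5, 26/15).
Solving gives a_0 = 2, a_1 = -18/5, a_2 = 1, so
  g(x) = x^2 - 18*x/5 + 2.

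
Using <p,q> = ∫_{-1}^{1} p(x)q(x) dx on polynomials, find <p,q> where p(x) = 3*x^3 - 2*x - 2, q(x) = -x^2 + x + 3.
<p,q> = -54/5

Expand the product: p(x)·q(x) = -3*x^5 + 3*x^4 + 11*x^3 - 8*x - 6.
∫_{-1}^{1} of each monomial x^k gives [2/(k+1) if k even, 0 if k odd]. Integrating term-by-term (or equivalently evaluating the antiderivative F(x) = -x^6/2 + 3*x^5/5 + 11*x^4/4 - 4*x^2 - 6*x at the endpoints):
  F(1) − F(−1) = -143/20 − (73/20) = -54/5.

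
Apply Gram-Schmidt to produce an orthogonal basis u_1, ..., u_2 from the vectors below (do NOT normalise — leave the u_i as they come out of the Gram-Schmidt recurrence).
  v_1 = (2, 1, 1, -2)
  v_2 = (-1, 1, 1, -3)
Orthogonal basis:
  u_1 = (2, 1, 1, -2)
  u_2 = (-11/5, 2/5, 2/5, -9/5)

Apply the Gram-Schmidt recurrence
  u_1 = v_1
  u_i = v_i − Σ_{j<i} ((v_i · u_j) / (u_j · u_j)) · u_j.

Step by step this gives:
  u_1 = (2, 1, 1, -2)
  u_2 = (-11/5, 2/5, 2/5, -9/5)

Orthogonality check:
  u_2 · u_1 = 0 (should be 0)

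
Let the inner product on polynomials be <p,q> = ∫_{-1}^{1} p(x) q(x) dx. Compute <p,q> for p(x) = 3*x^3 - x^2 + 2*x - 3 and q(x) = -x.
<p,q> = -38/15

Expand the product: p(x)·q(x) = -3*x^4 + x^3 - 2*x^2 + 3*x.
∫_{-1}^{1} of each monomial x^k gives [2/(k+1) if k even, 0 if k odd]. Integrating term-by-term (or equivalently evaluating the antiderivative F(x) = -3*x^5/5 + x^4/4 - 2*x^3/3 + 3*x^2/2 at the endpoints):
  F(1) − F(−1) = 29/60 − (181/60) = -38/15.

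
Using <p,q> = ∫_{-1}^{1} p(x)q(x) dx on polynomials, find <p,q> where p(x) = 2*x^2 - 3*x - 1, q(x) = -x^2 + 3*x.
<p,q> = -92/15

Expand the product: p(x)·q(x) = -2*x^4 + 9*x^3 - 8*x^2 - 3*x.
∫_{-1}^{1} of each monomial x^k gives [2/(k+1) if k even, 0 if k odd]. Integrating term-by-term (or equivalently evaluating the antiderivative F(x) = -2*x^5/5 + 9*x^4/4 - 8*x^3/3 - 3*x^2/2 at the endpoints):
  F(1) − F(−1) = -139/60 − (229/60) = -92/15.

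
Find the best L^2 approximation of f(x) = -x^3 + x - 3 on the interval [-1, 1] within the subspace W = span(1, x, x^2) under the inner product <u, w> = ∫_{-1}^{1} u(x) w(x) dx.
g(x) = 2*x/5 - 3

The best approximation g ∈ W is the orthogonal projection of f onto W. Writing g = a_0 + a_1 x + a_2 x^2, the coefficients solve the normal equations G · a = b where
  G_{ij} = <φ_i, φ_j> and b_i = <f, φ_i>, with φ_0 = 1, φ_1 = x, φ_2 = x^2.
G =
  [2, 0, 2/3]
  [0, 2/3, 0]
  [2/3, 0, 2/5],
b = (-6, 4/15, -2).
Solving gives a_0 = -3, a_1 = 2/5, a_2 = 0, so
  g(x) = 2*x/5 - 3.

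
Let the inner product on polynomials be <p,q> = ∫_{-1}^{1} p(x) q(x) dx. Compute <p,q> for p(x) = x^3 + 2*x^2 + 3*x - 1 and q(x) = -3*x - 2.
<p,q> = -88/15

Expand the product: p(x)·q(x) = -3*x^4 - 8*x^3 - 13*x^2 - 3*x + 2.
∫_{-1}^{1} of each monomial x^k gives [2/(k+1) if k even, 0 if k odd]. Integrating term-by-term (or equivalently evaluating the antiderivative F(x) = -3*x^5/5 - 2*x^4 - 13*x^3/3 - 3*x^2/2 + 2*x at the endpoints):
  F(1) − F(−1) = -193/30 − (-17/30) = -88/15.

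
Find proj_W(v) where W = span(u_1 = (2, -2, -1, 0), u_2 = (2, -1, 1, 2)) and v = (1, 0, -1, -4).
proj_W(v) = (-2/5, -4/5, -11/5, -12/5)

Set up U = [u_1 | ... | u_2] ∈ R^(4×2). The projector onto W = col(U) is P = U (U^T U)^(-1) U^T.
Compute U^T U =
  [9, 5]
  [5, 10],
and U^T v = (3, -7).
Solve U^T U · c = U^T v for the coefficients: c = (1, -6/5). The projection is proj_W(v) = U c.
Check: (v - proj_W(v)) · u_1 = 0  (should be 0).
Check: (v - proj_W(v)) · u_2 = 0  (should be 0).
Result: proj_W(v) = (-2/5, -4/5, -11/5, -12/5).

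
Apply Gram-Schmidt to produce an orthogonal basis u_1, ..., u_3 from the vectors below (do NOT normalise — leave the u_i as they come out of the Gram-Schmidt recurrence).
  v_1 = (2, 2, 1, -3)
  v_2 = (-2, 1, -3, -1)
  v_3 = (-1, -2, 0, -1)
Orthogonal basis:
  u_1 = (2, 2, 1, -3)
  u_2 = (-16/9, 11/9, -26/9, -4/3)
  u_3 = (-78/133, -229/133, 79/266, -383/266)

Apply the Gram-Schmidt recurrence
  u_1 = v_1
  u_i = v_i − Σ_{j<i} ((v_i · u_j) / (u_j · u_j)) · u_j.

Step by step this gives:
  u_1 = (2, 2, 1, -3)
  u_2 = (-16/9, 11/9, -26/9, -4/3)
  u_3 = (-78/133, -229/133, 79/266, -383/266)

Orthogonality check:
  u_2 · u_1 = 0 (should be 0)
  u_3 · u_1 = 0 (should be 0)
  u_3 · u_2 = 0 (should be 0)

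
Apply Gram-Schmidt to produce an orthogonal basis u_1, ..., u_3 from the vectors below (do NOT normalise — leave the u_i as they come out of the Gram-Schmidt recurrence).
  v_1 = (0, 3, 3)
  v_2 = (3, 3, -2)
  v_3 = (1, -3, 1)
Orthogonal basis:
  u_1 = (0, 3, 3)
  u_2 = (3, 5/2, -5/2)
  u_3 = (85/43, -51/43, 51/43)

Apply the Gram-Schmidt recurrence
  u_1 = v_1
  u_i = v_i − Σ_{j<i} ((v_i · u_j) / (u_j · u_j)) · u_j.

Step by step this gives:
  u_1 = (0, 3, 3)
  u_2 = (3, 5/2, -5/2)
  u_3 = (85/43, -51/43, 51/43)

Orthogonality check:
  u_2 · u_1 = 0 (should be 0)
  u_3 · u_1 = 0 (should be 0)
  u_3 · u_2 = 0 (should be 0)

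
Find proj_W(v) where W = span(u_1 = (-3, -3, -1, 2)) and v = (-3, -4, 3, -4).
proj_W(v) = (-30/23, -30/23, -10/23, 20/23)

Set up U = [u_1 | ... | u_1] ∈ R^(4×1). The projector onto W = col(U) is P = U (U^T U)^(-1) U^T.
Compute U^T U =
  [23],
and U^T v = (10).
Solve U^T U · c = U^T v for the coefficients: c = (10/23). The projection is proj_W(v) = U c.
Check: (v - proj_W(v)) · u_1 = 0  (should be 0).
Result: proj_W(v) = (-30/23, -30/23, -10/23, 20/23).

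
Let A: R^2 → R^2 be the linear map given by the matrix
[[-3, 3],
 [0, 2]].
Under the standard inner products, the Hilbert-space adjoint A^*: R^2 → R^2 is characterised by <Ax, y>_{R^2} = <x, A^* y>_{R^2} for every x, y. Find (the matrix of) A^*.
A^* = A^T =
[[-3, 0],
 [3, 2]]

For real matrices with standard dot products, the defining identity <Ax, y> = <x, A^* y> gives (Ax)^T y = x^T (A^*) y, i.e. x^T A^T y = x^T (A^*) y. Since this holds for all x, y, we must have A^* = A^T. Therefore
A^* =
[[-3, 0],
 [3, 2]].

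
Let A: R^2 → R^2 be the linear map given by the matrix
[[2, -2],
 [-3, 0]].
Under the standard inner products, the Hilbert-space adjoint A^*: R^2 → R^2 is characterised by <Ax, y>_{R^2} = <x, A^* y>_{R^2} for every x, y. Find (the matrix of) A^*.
A^* = A^T =
[[2, -3],
 [-2, 0]]

For real matrices with standard dot products, the defining identity <Ax, y> = <x, A^* y> gives (Ax)^T y = x^T (A^*) y, i.e. x^T A^T y = x^T (A^*) y. Since this holds for all x, y, we must have A^* = A^T. Therefore
A^* =
[[2, -3],
 [-2, 0]].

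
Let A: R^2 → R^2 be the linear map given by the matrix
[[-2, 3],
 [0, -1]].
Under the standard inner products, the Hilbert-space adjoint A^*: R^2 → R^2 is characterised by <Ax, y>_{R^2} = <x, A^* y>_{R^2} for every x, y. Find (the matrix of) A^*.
A^* = A^T =
[[-2, 0],
 [3, -1]]

For real matrices with standard dot products, the defining identity <Ax, y> = <x, A^* y> gives (Ax)^T y = x^T (A^*) y, i.e. x^T A^T y = x^T (A^*) y. Since this holds for all x, y, we must have A^* = A^T. Therefore
A^* =
[[-2, 0],
 [3, -1]].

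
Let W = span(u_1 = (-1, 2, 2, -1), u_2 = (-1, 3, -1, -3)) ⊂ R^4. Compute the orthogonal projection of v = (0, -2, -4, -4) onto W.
proj_W(v) = (19/34, 3/34, -161/34, -63/34)

Set up U = [u_1 | ... | u_2] ∈ R^(4×2). The projector onto W = col(U) is P = U (U^T U)^(-1) U^T.
Compute U^T U =
  [10, 8]
  [8, 20],
and U^T v = (-8, 10).
Solve U^T U · c = U^T v for the coefficients: c = (-30/17, 41/34). The projection is proj_W(v) = U c.
Check: (v - proj_W(v)) · u_1 = 0  (should be 0).
Check: (v - proj_W(v)) · u_2 = 0  (should be 0).
Result: proj_W(v) = (19/34, 3/34, -161/34, -63/34).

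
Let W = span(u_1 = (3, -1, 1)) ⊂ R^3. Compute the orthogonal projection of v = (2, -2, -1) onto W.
proj_W(v) = (21/11, -7/11, 7/11)

Set up U = [u_1 | ... | u_1] ∈ R^(3×1). The projector onto W = col(U) is P = U (U^T U)^(-1) U^T.
Compute U^T U =
  [11],
and U^T v = (7).
Solve U^T U · c = U^T v for the coefficients: c = (7/11). The projection is proj_W(v) = U c.
Check: (v - proj_W(v)) · u_1 = 0  (should be 0).
Result: proj_W(v) = (21/11, -7/11, 7/11).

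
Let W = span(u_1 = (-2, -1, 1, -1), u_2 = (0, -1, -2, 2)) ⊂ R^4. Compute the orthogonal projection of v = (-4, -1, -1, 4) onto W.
proj_W(v) = (-23/9, -79/27, -109/54, 109/54)

Set up U = [u_1 | ... | u_2] ∈ R^(4×2). The projector onto W = col(U) is P = U (U^T U)^(-1) U^T.
Compute U^T U =
  [7, -3]
  [-3, 9],
and U^T v = (4, 11).
Solve U^T U · c = U^T v for the coefficients: c = (23/18, 89/54). The projection is proj_W(v) = U c.
Check: (v - proj_W(v)) · u_1 = 0  (should be 0).
Check: (v - proj_W(v)) · u_2 = 0  (should be 0).
Result: proj_W(v) = (-23/9, -79/27, -109/54, 109/54).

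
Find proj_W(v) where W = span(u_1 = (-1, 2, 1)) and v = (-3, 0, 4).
proj_W(v) = (-7/6, 7/3, 7/6)

Set up U = [u_1 | ... | u_1] ∈ R^(3×1). The projector onto W = col(U) is P = U (U^T U)^(-1) U^T.
Compute U^T U =
  [6],
and U^T v = (7).
Solve U^T U · c = U^T v for the coefficients: c = (7/6). The projection is proj_W(v) = U c.
Check: (v - proj_W(v)) · u_1 = 0  (should be 0).
Result: proj_W(v) = (-7/6, 7/3, 7/6).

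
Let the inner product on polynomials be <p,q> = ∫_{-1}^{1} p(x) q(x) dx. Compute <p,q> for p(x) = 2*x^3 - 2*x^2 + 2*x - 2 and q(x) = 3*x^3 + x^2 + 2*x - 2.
<p,q> = 592/35

Expand the product: p(x)·q(x) = 6*x^6 - 4*x^5 + 8*x^4 - 12*x^3 + 6*x^2 - 8*x + 4.
∫_{-1}^{1} of each monomial x^k gives [2/(k+1) if k even, 0 if k odd]. Integrating term-by-term (or equivalently evaluating the antiderivative F(x) = 6*x^7/7 - 2*x^6/3 + 8*x^5/5 - 3*x^4 + 2*x^3 - 4*x^2 + 4*x at the endpoints):
  F(1) − F(−1) = 83/105 − (-1693/105) = 592/35.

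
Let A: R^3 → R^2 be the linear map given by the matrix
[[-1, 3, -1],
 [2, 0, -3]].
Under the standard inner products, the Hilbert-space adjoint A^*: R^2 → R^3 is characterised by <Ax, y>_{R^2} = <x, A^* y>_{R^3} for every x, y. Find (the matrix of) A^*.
A^* = A^T =
[[-1, 2],
 [3, 0],
 [-1, -3]]

For real matrices with standard dot products, the defining identity <Ax, y> = <x, A^* y> gives (Ax)^T y = x^T (A^*) y, i.e. x^T A^T y = x^T (A^*) y. Since this holds for all x, y, we must have A^* = A^T. Therefore
A^* =
[[-1, 2],
 [3, 0],
 [-1, -3]].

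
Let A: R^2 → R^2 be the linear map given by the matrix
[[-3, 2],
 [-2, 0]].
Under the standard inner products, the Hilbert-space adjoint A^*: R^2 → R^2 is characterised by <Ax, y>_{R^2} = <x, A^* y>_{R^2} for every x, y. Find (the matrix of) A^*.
A^* = A^T =
[[-3, -2],
 [2, 0]]

For real matrices with standard dot products, the defining identity <Ax, y> = <x, A^* y> gives (Ax)^T y = x^T (A^*) y, i.e. x^T A^T y = x^T (A^*) y. Since this holds for all x, y, we must have A^* = A^T. Therefore
A^* =
[[-3, -2],
 [2, 0]].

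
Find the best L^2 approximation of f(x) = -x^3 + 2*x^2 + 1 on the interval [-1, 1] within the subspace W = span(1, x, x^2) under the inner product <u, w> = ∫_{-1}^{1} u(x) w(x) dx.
g(x) = 2*x^2 - 3*x/5 + 1

The best approximation g ∈ W is the orthogonal projection of f onto W. Writing g = a_0 + a_1 x + a_2 x^2, the coefficients solve the normal equations G · a = b where
  G_{ij} = <φ_i, φ_j> and b_i = <f, φ_i>, with φ_0 = 1, φ_1 = x, φ_2 = x^2.
G =
  [2, 0, 2/3]
  [0, 2/3, 0]
  [2/3, 0, 2/5],
b = (10/3, -2/5, 22/15).
Solving gives a_0 = 1, a_1 = -3/5, a_2 = 2, so
  g(x) = 2*x^2 - 3*x/5 + 1.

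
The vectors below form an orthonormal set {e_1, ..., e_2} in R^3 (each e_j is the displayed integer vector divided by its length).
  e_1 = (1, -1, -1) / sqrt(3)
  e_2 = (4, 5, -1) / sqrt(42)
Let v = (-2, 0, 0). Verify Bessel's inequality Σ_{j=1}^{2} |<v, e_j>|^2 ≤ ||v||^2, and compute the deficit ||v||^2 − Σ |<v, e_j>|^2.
Σ |<v, e_j>|^2 = 20/7; ||v||^2 = 4; deficit = 8/7

Write each e_j = u_j / sqrt(<u_j, u_j>) where u_j is the displayed integer vector. Then <v, e_j> = <v, u_j> / sqrt(<u_j, u_j>), so |<v, e_j>|^2 = <v, u_j>^2 / <u_j, u_j>.
Coefficients: <v, e_1> = -2/sqrt(3), <v, e_2> = -8/sqrt(42).
Square and sum: Σ |<v, e_j>|^2 = 20/7.
Compute ||v||^2 = v·v = 4.
Deficit = 4 − 20/7 = 8/7 ≥ 0, confirming Bessel's inequality. (The deficit equals ||v − Σ <v,e_j> e_j||^2, the squared distance from v to span{e_j}.)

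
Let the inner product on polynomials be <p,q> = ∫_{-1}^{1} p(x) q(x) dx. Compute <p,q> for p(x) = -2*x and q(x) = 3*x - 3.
<p,q> = -4

Expand the product: p(x)·q(x) = -6*x^2 + 6*x.
∫_{-1}^{1} of each monomial x^k gives [2/(k+1) if k even, 0 if k odd]. Integrating term-by-term (or equivalently evaluating the antiderivative F(x) = -2*x^3 + 3*x^2 at the endpoints):
  F(1) − F(−1) = 1 − (5) = -4.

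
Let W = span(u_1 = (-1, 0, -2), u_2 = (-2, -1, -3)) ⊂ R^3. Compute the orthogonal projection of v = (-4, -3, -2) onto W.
proj_W(v) = (-3, -7/2, -5/2)

Set up U = [u_1 | ... | u_2] ∈ R^(3×2). The projector onto W = col(U) is P = U (U^T U)^(-1) U^T.
Compute U^T U =
  [5, 8]
  [8, 14],
and U^T v = (8, 17).
Solve U^T U · c = U^T v for the coefficients: c = (-4, 7/2). The projection is proj_W(v) = U c.
Check: (v - proj_W(v)) · u_1 = 0  (should be 0).
Check: (v - proj_W(v)) · u_2 = 0  (should be 0).
Result: proj_W(v) = (-3, -7/2, -5/2).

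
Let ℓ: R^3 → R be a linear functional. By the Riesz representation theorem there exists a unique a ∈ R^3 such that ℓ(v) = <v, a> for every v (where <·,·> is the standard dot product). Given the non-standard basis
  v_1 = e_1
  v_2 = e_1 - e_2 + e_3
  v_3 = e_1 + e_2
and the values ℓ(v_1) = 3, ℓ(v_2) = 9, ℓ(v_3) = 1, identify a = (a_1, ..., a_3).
a = (3, -2, 4)

Write a = (a_1, ..., a_3) in the standard basis. For each basis vector v_i, ℓ(v_i) = <v_i, a> is a linear equation in the a_j's. Collect the n equations into a matrix system V a = ℓ, where row i of V is v_i (expressed in the standard basis). Since V is invertible (lower-triangular with 1s on the diagonal, up to permutation), solve by back-substitution:
  V =
[[1, 0, 0],
 [1, -1, 1],
 [1, 1, 0]]
  V a = (3, 9, 1)
Solving gives a = (3, -2, 4).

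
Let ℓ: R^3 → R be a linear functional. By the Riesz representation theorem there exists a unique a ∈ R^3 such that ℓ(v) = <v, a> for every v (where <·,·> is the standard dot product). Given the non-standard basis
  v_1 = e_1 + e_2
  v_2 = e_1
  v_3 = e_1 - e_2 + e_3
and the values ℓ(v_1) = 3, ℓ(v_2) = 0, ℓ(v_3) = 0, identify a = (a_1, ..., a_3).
a = (0, 3, 3)

Write a = (a_1, ..., a_3) in the standard basis. For each basis vector v_i, ℓ(v_i) = <v_i, a> is a linear equation in the a_j's. Collect the n equations into a matrix system V a = ℓ, where row i of V is v_i (expressed in the standard basis). Since V is invertible (lower-triangular with 1s on the diagonal, up to permutation), solve by back-substitution:
  V =
[[1, 1, 0],
 [1, 0, 0],
 [1, -1, 1]]
  V a = (3, 0, 0)
Solving gives a = (0, 3, 3).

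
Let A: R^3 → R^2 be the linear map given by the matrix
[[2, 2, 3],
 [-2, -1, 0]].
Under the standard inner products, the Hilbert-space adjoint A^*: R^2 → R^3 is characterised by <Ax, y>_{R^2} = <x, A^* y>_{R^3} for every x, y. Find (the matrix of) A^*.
A^* = A^T =
[[2, -2],
 [2, -1],
 [3, 0]]

For real matrices with standard dot products, the defining identity <Ax, y> = <x, A^* y> gives (Ax)^T y = x^T (A^*) y, i.e. x^T A^T y = x^T (A^*) y. Since this holds for all x, y, we must have A^* = A^T. Therefore
A^* =
[[2, -2],
 [2, -1],
 [3, 0]].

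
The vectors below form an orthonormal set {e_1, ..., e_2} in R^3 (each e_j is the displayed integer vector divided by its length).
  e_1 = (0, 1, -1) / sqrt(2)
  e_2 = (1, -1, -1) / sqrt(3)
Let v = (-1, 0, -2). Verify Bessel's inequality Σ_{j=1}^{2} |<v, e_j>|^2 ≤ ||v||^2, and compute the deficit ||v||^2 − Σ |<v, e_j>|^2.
Σ |<v, e_j>|^2 = 7/3; ||v||^2 = 5; deficit = 8/3

Write each e_j = u_j / sqrt(<u_j, u_j>) where u_j is the displayed integer vector. Then <v, e_j> = <v, u_j> / sqrt(<u_j, u_j>), so |<v, e_j>|^2 = <v, u_j>^2 / <u_j, u_j>.
Coefficients: <v, e_1> = 2/sqrt(2), <v, e_2> = 1/sqrt(3).
Square and sum: Σ |<v, e_j>|^2 = 7/3.
Compute ||v||^2 = v·v = 5.
Deficit = 5 − 7/3 = 8/3 ≥ 0, confirming Bessel's inequality. (The deficit equals ||v − Σ <v,e_j> e_j||^2, the squared distance from v to span{e_j}.)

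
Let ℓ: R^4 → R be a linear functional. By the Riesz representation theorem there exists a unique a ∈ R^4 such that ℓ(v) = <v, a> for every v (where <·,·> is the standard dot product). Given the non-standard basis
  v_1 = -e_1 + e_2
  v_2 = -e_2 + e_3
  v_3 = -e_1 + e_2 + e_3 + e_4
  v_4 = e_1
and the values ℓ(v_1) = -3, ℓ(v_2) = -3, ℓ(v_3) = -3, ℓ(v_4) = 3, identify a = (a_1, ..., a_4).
a = (3, 0, -3, 3)

Write a = (a_1, ..., a_4) in the standard basis. For each basis vector v_i, ℓ(v_i) = <v_i, a> is a linear equation in the a_j's. Collect the n equations into a matrix system V a = ℓ, where row i of V is v_i (expressed in the standard basis). Since V is invertible (lower-triangular with 1s on the diagonal, up to permutation), solve by back-substitution:
  V =
[[-1, 1, 0, 0],
 [0, -1, 1, 0],
 [-1, 1, 1, 1],
 [1, 0, 0, 0]]
  V a = (-3, -3, -3, 3)
Solving gives a = (3, 0, -3, 3).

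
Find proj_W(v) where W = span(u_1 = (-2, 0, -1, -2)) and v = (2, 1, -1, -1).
proj_W(v) = (2/9, 0, 1/9, 2/9)

Set up U = [u_1 | ... | u_1] ∈ R^(4×1). The projector onto W = col(U) is P = U (U^T U)^(-1) U^T.
Compute U^T U =
  [9],
and U^T v = (-1).
Solve U^T U · c = U^T v for the coefficients: c = (-1/9). The projection is proj_W(v) = U c.
Check: (v - proj_W(v)) · u_1 = 0  (should be 0).
Result: proj_W(v) = (2/9, 0, 1/9, 2/9).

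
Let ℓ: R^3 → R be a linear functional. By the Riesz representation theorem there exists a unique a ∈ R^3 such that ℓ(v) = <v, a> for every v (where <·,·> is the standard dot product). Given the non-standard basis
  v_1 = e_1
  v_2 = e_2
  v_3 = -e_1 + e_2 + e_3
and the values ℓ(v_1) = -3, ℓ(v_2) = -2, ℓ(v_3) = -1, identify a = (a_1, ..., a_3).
a = (-3, -2, -2)

Write a = (a_1, ..., a_3) in the standard basis. For each basis vector v_i, ℓ(v_i) = <v_i, a> is a linear equation in the a_j's. Collect the n equations into a matrix system V a = ℓ, where row i of V is v_i (expressed in the standard basis). Since V is invertible (lower-triangular with 1s on the diagonal, up to permutation), solve by back-substitution:
  V =
[[1, 0, 0],
 [0, 1, 0],
 [-1, 1, 1]]
  V a = (-3, -2, -1)
Solving gives a = (-3, -2, -2).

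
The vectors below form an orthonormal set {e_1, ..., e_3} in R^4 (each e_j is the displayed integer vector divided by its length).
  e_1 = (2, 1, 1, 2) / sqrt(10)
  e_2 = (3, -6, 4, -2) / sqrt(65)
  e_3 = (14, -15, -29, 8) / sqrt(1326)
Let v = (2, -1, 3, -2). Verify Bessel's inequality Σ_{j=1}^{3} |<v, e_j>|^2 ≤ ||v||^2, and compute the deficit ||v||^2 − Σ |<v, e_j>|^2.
Σ |<v, e_j>|^2 = 258/17; ||v||^2 = 18; deficit = 48/17

Write each e_j = u_j / sqrt(<u_j, u_j>) where u_j is the displayed integer vector. Then <v, e_j> = <v, u_j> / sqrt(<u_j, u_j>), so |<v, e_j>|^2 = <v, u_j>^2 / <u_j, u_j>.
Coefficients: <v, e_1> = 2/sqrt(10), <v, e_2> = 28/sqrt(65), <v, e_3> = -60/sqrt(1326).
Square and sum: Σ |<v, e_j>|^2 = 258/17.
Compute ||v||^2 = v·v = 18.
Deficit = 18 − 258/17 = 48/17 ≥ 0, confirming Bessel's inequality. (The deficit equals ||v − Σ <v,e_j> e_j||^2, the squared distance from v to span{e_j}.)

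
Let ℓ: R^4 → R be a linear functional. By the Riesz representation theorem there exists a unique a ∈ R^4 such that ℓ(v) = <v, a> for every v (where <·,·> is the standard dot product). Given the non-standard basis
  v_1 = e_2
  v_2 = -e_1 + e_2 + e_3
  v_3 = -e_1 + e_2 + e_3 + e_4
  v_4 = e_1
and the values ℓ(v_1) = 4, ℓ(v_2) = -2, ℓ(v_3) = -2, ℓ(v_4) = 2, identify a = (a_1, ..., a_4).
a = (2, 4, -4, 0)

Write a = (a_1, ..., a_4) in the standard basis. For each basis vector v_i, ℓ(v_i) = <v_i, a> is a linear equation in the a_j's. Collect the n equations into a matrix system V a = ℓ, where row i of V is v_i (expressed in the standard basis). Since V is invertible (lower-triangular with 1s on the diagonal, up to permutation), solve by back-substitution:
  V =
[[0, 1, 0, 0],
 [-1, 1, 1, 0],
 [-1, 1, 1, 1],
 [1, 0, 0, 0]]
  V a = (4, -2, -2, 2)
Solving gives a = (2, 4, -4, 0).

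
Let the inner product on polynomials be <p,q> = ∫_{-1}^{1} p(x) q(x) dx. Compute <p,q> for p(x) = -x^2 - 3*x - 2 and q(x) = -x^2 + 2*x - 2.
<p,q> = 106/15

Expand the product: p(x)·q(x) = x^4 + x^3 - 2*x^2 + 2*x + 4.
∫_{-1}^{1} of each monomial x^k gives [2/(k+1) if k even, 0 if k odd]. Integrating term-by-term (or equivalently evaluating the antiderivative F(x) = x^5/5 + x^4/4 - 2*x^3/3 + x^2 + 4*x at the endpoints):
  F(1) − F(−1) = 287/60 − (-137/60) = 106/15.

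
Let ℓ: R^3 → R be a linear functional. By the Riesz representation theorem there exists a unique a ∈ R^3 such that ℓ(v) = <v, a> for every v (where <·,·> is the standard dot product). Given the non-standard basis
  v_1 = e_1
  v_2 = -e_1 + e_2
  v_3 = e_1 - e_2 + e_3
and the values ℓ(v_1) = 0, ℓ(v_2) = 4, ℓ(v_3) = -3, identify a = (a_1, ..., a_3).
a = (0, 4, 1)

Write a = (a_1, ..., a_3) in the standard basis. For each basis vector v_i, ℓ(v_i) = <v_i, a> is a linear equation in the a_j's. Collect the n equations into a matrix system V a = ℓ, where row i of V is v_i (expressed in the standard basis). Since V is invertible (lower-triangular with 1s on the diagonal, up to permutation), solve by back-substitution:
  V =
[[1, 0, 0],
 [-1, 1, 0],
 [1, -1, 1]]
  V a = (0, 4, -3)
Solving gives a = (0, 4, 1).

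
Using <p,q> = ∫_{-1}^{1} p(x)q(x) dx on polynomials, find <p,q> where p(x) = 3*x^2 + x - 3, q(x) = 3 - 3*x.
<p,q> = -14

Expand the product: p(x)·q(x) = -9*x^3 + 6*x^2 + 12*x - 9.
∫_{-1}^{1} of each monomial x^k gives [2/(k+1) if k even, 0 if k odd]. Integrating term-by-term (or equivalently evaluating the antiderivative F(x) = -9*x^4/4 + 2*x^3 + 6*x^2 - 9*x at the endpoints):
  F(1) − F(−1) = -13/4 − (43/4) = -14.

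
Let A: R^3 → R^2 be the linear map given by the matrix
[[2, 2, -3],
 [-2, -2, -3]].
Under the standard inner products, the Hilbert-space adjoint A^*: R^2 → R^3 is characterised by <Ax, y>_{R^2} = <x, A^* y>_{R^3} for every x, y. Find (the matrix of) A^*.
A^* = A^T =
[[2, -2],
 [2, -2],
 [-3, -3]]

For real matrices with standard dot products, the defining identity <Ax, y> = <x, A^* y> gives (Ax)^T y = x^T (A^*) y, i.e. x^T A^T y = x^T (A^*) y. Since this holds for all x, y, we must have A^* = A^T. Therefore
A^* =
[[2, -2],
 [2, -2],
 [-3, -3]].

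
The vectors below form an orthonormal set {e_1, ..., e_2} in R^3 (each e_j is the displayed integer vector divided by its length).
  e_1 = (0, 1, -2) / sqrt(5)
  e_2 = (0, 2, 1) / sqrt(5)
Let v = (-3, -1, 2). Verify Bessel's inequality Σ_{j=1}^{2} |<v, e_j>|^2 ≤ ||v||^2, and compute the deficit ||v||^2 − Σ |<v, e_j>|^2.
Σ |<v, e_j>|^2 = 5; ||v||^2 = 14; deficit = 9

Write each e_j = u_j / sqrt(<u_j, u_j>) where u_j is the displayed integer vector. Then <v, e_j> = <v, u_j> / sqrt(<u_j, u_j>), so |<v, e_j>|^2 = <v, u_j>^2 / <u_j, u_j>.
Coefficients: <v, e_1> = -5/sqrt(5), <v, e_2> = 0/sqrt(5).
Square and sum: Σ |<v, e_j>|^2 = 5.
Compute ||v||^2 = v·v = 14.
Deficit = 14 − 5 = 9 ≥ 0, confirming Bessel's inequality. (The deficit equals ||v − Σ <v,e_j> e_j||^2, the squared distance from v to span{e_j}.)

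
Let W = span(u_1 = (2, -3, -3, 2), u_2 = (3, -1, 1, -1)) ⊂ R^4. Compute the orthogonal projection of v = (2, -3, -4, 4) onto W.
proj_W(v) = (233/148, -535/148, -641/148, 445/148)

Set up U = [u_1 | ... | u_2] ∈ R^(4×2). The projector onto W = col(U) is P = U (U^T U)^(-1) U^T.
Compute U^T U =
  [26, 4]
  [4, 12],
and U^T v = (33, 1).
Solve U^T U · c = U^T v for the coefficients: c = (49/37, -53/148). The projection is proj_W(v) = U c.
Check: (v - proj_W(v)) · u_1 = 0  (should be 0).
Check: (v - proj_W(v)) · u_2 = 0  (should be 0).
Result: proj_W(v) = (233/148, -535/148, -641/148, 445/148).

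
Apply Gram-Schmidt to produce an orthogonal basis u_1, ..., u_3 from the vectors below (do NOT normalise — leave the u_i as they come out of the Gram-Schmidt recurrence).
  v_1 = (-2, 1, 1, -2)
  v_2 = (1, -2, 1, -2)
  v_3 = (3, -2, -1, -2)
Orthogonal basis:
  u_1 = (-2, 1, 1, -2)
  u_2 = (6/5, -21/10, 9/10, -9/5)
  u_3 = (8/11, 8/11, -16/11, -12/11)

Apply the Gram-Schmidt recurrence
  u_1 = v_1
  u_i = v_i − Σ_{j<i} ((v_i · u_j) / (u_j · u_j)) · u_j.

Step by step this gives:
  u_1 = (-2, 1, 1, -2)
  u_2 = (6/5, -21/10, 9/10, -9/5)
  u_3 = (8/11, 8/11, -16/11, -12/11)

Orthogonality check:
  u_2 · u_1 = 0 (should be 0)
  u_3 · u_1 = 0 (should be 0)
  u_3 · u_2 = 0 (should be 0)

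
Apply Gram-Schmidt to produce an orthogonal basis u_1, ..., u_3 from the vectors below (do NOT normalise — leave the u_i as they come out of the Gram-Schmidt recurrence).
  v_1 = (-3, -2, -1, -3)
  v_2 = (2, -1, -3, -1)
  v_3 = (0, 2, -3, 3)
Orthogonal basis:
  u_1 = (-3, -2, -1, -3)
  u_2 = (52/23, -19/23, -67/23, -17/23)
  u_3 = (-698/341, 478/341, -845/341, 661/341)

Apply the Gram-Schmidt recurrence
  u_1 = v_1
  u_i = v_i − Σ_{j<i} ((v_i · u_j) / (u_j · u_j)) · u_j.

Step by step this gives:
  u_1 = (-3, -2, -1, -3)
  u_2 = (52/23, -19/23, -67/23, -17/23)
  u_3 = (-698/341, 478/341, -845/341, 661/341)

Orthogonality check:
  u_2 · u_1 = 0 (should be 0)
  u_3 · u_1 = 0 (should be 0)
  u_3 · u_2 = 0 (should be 0)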